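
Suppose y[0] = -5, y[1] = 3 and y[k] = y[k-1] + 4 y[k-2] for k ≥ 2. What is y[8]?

y[2] = 3 + 4(-5) = -17
y[3] = (-17) + 4(3) = -5
y[4] = (-5) + 4(-17) = -73
y[5] = (-73) + 4(-5) = -93
y[6] = (-93) + 4(-73) = -385
y[7] = (-385) + 4(-93) = -757
y[8] = (-757) + 4(-385) = -2297

-2297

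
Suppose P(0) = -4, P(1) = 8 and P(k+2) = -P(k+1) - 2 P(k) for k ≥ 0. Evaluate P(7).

16

P(2) = -8 - 2(-4) = 0
P(3) = -0 - 2(8) = -16
P(4) = -(-16) - 2(0) = 16
P(5) = -16 - 2(-16) = 16
P(6) = -16 - 2(16) = -48
P(7) = -(-48) - 2(16) = 16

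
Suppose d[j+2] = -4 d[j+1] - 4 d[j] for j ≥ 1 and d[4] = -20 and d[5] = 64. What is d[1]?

Rearranging, d[j-2] = (d[j] + 4 d[j-1]) / -4.
d[3] = (64 + 4*(-20)) / -4 = -16/-4 = 4
d[2] = (-20 + 4*4) / -4 = -4/-4 = 1
d[1] = (4 + 4*1) / -4 = 8/-4 = -2

-2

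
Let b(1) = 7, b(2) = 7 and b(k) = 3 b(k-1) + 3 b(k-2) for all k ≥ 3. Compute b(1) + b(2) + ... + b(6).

b(3) = 3*7 + 3*7 = 42
b(4) = 3*42 + 3*7 = 147
b(5) = 3*147 + 3*42 = 567
b(6) = 3*567 + 3*147 = 2142
Sum = 7 + 7 + 42 + 147 + 567 + 2142 = 2912

2912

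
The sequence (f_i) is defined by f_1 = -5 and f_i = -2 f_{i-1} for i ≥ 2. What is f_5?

-80

f_2 = -2*(-5) = 10
f_3 = -2*10 = -20
f_4 = -2*(-20) = 40
f_5 = -2*40 = -80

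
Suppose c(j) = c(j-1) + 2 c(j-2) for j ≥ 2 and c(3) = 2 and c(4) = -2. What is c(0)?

Rearranging, c(j-2) = (c(j) - c(j-1)) / 2.
c(2) = (-2 - 2) / 2 = -4/2 = -2
c(1) = (2 - (-2)) / 2 = 4/2 = 2
c(0) = (-2 - 2) / 2 = -4/2 = -2

-2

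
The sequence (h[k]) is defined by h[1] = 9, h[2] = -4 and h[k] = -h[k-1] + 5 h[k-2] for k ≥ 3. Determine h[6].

-659

h[3] = -(-4) + 5(9) = 49
h[4] = -49 + 5(-4) = -69
h[5] = -(-69) + 5(49) = 314
h[6] = -314 + 5(-69) = -659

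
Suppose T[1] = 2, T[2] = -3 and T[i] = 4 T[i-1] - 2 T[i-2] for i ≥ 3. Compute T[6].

-684

T[3] = 4·(-3) - 2·2 = -16
T[4] = 4·(-16) - 2·(-3) = -58
T[5] = 4·(-58) - 2·(-16) = -200
T[6] = 4·(-200) - 2·(-58) = -684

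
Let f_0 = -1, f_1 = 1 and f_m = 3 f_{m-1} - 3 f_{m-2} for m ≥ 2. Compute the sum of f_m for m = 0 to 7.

f_2 = 3*1 - 3*(-1) = 6
f_3 = 3*6 - 3*1 = 15
f_4 = 3*15 - 3*6 = 27
f_5 = 3*27 - 3*15 = 36
f_6 = 3*36 - 3*27 = 27
f_7 = 3*27 - 3*36 = -27
Sum = (-1) + 1 + 6 + 15 + 27 + 36 + 27 + (-27) = 84

84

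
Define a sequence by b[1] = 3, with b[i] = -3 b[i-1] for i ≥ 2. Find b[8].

b[2] = -3(3) = -9
b[3] = -3(-9) = 27
b[4] = -3(27) = -81
b[5] = -3(-81) = 243
b[6] = -3(243) = -729
b[7] = -3(-729) = 2187
b[8] = -3(2187) = -6561

-6561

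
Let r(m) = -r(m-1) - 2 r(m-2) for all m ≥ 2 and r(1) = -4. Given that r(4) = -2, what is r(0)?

5

Let r(0) = y.
r(2) = 4 - 2y
r(3) = 4 + 2y
r(4) = -12 + 2y
So -12 + 2y = -2, giving y = 5.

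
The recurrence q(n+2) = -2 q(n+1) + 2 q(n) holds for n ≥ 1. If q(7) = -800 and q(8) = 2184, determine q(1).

-5

Rearranging, q(n-2) = (q(n) + 2 q(n-1)) / 2.
q(6) = (2184 + 2·(-800)) / 2 = 584/2 = 292
q(5) = (-800 + 2·292) / 2 = -216/2 = -108
q(4) = (292 + 2·(-108)) / 2 = 76/2 = 38
q(3) = (-108 + 2·38) / 2 = -32/2 = -16
q(2) = (38 + 2·(-16)) / 2 = 6/2 = 3
q(1) = (-16 + 2·3) / 2 = -10/2 = -5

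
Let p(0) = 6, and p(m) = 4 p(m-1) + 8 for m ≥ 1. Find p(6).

p(1) = 4·6 + 8 = 32
p(2) = 4·32 + 8 = 136
p(3) = 4·136 + 8 = 552
p(4) = 4·552 + 8 = 2216
p(5) = 4·2216 + 8 = 8872
p(6) = 4·8872 + 8 = 35496

35496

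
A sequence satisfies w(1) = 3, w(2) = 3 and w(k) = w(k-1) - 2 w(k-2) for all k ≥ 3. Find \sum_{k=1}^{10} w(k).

-66

w(3) = 3 - 2(3) = -3
w(4) = (-3) - 2(3) = -9
w(5) = (-9) - 2(-3) = -3
w(6) = (-3) - 2(-9) = 15
w(7) = 15 - 2(-3) = 21
w(8) = 21 - 2(15) = -9
w(9) = (-9) - 2(21) = -51
w(10) = (-51) - 2(-9) = -33
Sum = 3 + 3 + (-3) + (-9) + (-3) + 15 + 21 + (-9) + (-51) + (-33) = -66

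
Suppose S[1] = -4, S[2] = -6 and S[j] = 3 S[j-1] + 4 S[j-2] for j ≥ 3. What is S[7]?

S[3] = 3(-6) + 4(-4) = -34
S[4] = 3(-34) + 4(-6) = -126
S[5] = 3(-126) + 4(-34) = -514
S[6] = 3(-514) + 4(-126) = -2046
S[7] = 3(-2046) + 4(-514) = -8194

-8194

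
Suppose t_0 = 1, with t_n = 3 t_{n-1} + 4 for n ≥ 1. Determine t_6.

2185

t_1 = 3(1) + 4 = 7
t_2 = 3(7) + 4 = 25
t_3 = 3(25) + 4 = 79
t_4 = 3(79) + 4 = 241
t_5 = 3(241) + 4 = 727
t_6 = 3(727) + 4 = 2185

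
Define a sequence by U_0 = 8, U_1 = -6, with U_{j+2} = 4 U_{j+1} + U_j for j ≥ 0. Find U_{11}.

-7245574

U_2 = 4·(-6) + 8 = -16
U_3 = 4·(-16) + (-6) = -70
U_4 = 4·(-70) + (-16) = -296
U_5 = 4·(-296) + (-70) = -1254
U_6 = 4·(-1254) + (-296) = -5312
U_7 = 4·(-5312) + (-1254) = -22502
U_8 = 4·(-22502) + (-5312) = -95320
U_9 = 4·(-95320) + (-22502) = -403782
U_{10} = 4·(-403782) + (-95320) = -1710448
U_{11} = 4·(-1710448) + (-403782) = -7245574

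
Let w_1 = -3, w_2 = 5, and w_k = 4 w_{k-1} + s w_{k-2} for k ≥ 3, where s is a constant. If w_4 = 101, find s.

-3

w_3 = 20 - 3s
w_4 = 80 - 7s
So 80 - 7s = 101, giving s = -3.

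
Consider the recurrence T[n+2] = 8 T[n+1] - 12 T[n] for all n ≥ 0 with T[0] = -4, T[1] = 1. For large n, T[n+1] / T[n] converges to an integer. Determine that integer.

6

The characteristic equation is r^2 - 8r + 12 = 0, which factors as (r - 6)(r - 2) = 0.
So the roots are 6 and 2. Since |6| > |2| and the coefficient of 6^n is non-zero, the ratio tends to 6.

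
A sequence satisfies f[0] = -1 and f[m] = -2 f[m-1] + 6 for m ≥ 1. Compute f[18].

The fixed point is 6/(1 + 2) = 2, so f[m] - 2 = -2(f[m-1] - 2).
Hence f[m] = -3·(-2)^m + 2.
f[18] = -3·(-2)^{18} + 2 = -3·262144 + 2 = -786430.

-786430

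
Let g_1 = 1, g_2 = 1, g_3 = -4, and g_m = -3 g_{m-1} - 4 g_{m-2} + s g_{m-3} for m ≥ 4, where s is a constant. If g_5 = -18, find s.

5

g_4 = 8 + s
g_5 = -8 - 2s
So -8 - 2s = -18, giving s = 5.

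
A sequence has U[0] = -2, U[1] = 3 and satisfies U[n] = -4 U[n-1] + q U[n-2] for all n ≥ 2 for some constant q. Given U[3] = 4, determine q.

U[2] = -12 - 2q
U[3] = 48 + 11q
So 48 + 11q = 4, giving q = -4.

-4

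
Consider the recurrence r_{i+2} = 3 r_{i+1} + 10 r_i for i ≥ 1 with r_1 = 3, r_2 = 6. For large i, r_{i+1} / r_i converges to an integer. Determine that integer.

The characteristic equation is r^2 - 3r - 10 = 0, which factors as (r - 5)(r + 2) = 0.
So the roots are 5 and -2. Since |5| > |-2| and the coefficient of 5^i is non-zero, the ratio tends to 5.

5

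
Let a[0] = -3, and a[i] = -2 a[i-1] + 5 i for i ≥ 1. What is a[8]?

-1038

a[1] = -2(-3) + 5 = 11
a[2] = -2(11) + 10 = -12
a[3] = -2(-12) + 15 = 39
a[4] = -2(39) + 20 = -58
a[5] = -2(-58) + 25 = 141
a[6] = -2(141) + 30 = -252
a[7] = -2(-252) + 35 = 539
a[8] = -2(539) + 40 = -1038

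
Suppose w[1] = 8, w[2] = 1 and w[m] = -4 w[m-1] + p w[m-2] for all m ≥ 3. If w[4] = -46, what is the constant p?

w[3] = -4 + 8p
w[4] = 16 - 31p
So 16 - 31p = -46, giving p = 2.

2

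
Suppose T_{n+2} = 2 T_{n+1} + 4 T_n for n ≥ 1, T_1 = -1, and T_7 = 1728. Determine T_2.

Let T_2 = z.
T_3 = -4 + 2z
T_4 = -8 + 8z
T_5 = -32 + 24z
T_6 = -96 + 80z
T_7 = -320 + 256z
So -320 + 256z = 1728, giving z = 8.

8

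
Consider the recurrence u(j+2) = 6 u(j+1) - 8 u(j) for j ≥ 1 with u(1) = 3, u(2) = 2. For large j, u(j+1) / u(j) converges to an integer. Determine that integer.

The characteristic equation is r^2 - 6r + 8 = 0, which factors as (r - 4)(r - 2) = 0.
So the roots are 4 and 2. Since |4| > |2| and the coefficient of 4^j is non-zero, the ratio tends to 4.

4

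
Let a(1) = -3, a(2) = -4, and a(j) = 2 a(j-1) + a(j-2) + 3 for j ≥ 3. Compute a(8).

a(3) = 2·(-4) + (-3) + 3 = -8
a(4) = 2·(-8) + (-4) + 3 = -17
a(5) = 2·(-17) + (-8) + 3 = -39
a(6) = 2·(-39) + (-17) + 3 = -92
a(7) = 2·(-92) + (-39) + 3 = -220
a(8) = 2·(-220) + (-92) + 3 = -529

-529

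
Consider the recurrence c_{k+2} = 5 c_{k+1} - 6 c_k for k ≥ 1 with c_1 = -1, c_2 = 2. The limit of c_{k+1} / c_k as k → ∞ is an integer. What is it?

The characteristic equation is r^2 - 5r + 6 = 0, which factors as (r - 3)(r - 2) = 0.
So the roots are 3 and 2. Since |3| > |2| and the coefficient of 3^k is non-zero, the ratio tends to 3.

3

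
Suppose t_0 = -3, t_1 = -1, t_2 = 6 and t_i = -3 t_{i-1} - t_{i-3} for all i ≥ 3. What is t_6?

t_3 = -3·6 - (-3) = -15
t_4 = -3·(-15) - (-1) = 46
t_5 = -3·46 - 6 = -144
t_6 = -3·(-144) - (-15) = 447

447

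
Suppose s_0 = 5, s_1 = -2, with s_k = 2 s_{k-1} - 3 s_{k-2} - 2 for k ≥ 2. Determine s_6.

s_2 = 2*(-2) - 3*5 - 2 = -21
s_3 = 2*(-21) - 3*(-2) - 2 = -38
s_4 = 2*(-38) - 3*(-21) - 2 = -15
s_5 = 2*(-15) - 3*(-38) - 2 = 82
s_6 = 2*82 - 3*(-15) - 2 = 207

207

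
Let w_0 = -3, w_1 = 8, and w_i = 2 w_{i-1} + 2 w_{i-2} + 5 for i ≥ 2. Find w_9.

w_2 = 2·8 + 2·(-3) + 5 = 15
w_3 = 2·15 + 2·8 + 5 = 51
w_4 = 2·51 + 2·15 + 5 = 137
w_5 = 2·137 + 2·51 + 5 = 381
w_6 = 2·381 + 2·137 + 5 = 1041
w_7 = 2·1041 + 2·381 + 5 = 2849
w_8 = 2·2849 + 2·1041 + 5 = 7785
w_9 = 2·7785 + 2·2849 + 5 = 21273

21273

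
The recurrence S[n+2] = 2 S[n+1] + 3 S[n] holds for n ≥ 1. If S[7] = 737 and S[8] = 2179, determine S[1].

9

Rearranging, S[n-2] = (S[n] - 2 S[n-1]) / 3.
S[6] = (2179 - 2(737)) / 3 = 705/3 = 235
S[5] = (737 - 2(235)) / 3 = 267/3 = 89
S[4] = (235 - 2(89)) / 3 = 57/3 = 19
S[3] = (89 - 2(19)) / 3 = 51/3 = 17
S[2] = (19 - 2(17)) / 3 = -15/3 = -5
S[1] = (17 - 2(-5)) / 3 = 27/3 = 9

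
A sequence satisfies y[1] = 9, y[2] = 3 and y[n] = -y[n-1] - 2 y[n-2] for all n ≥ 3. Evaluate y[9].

-117

y[3] = -3 - 2(9) = -21
y[4] = -(-21) - 2(3) = 15
y[5] = -15 - 2(-21) = 27
y[6] = -27 - 2(15) = -57
y[7] = -(-57) - 2(27) = 3
y[8] = -3 - 2(-57) = 111
y[9] = -111 - 2(3) = -117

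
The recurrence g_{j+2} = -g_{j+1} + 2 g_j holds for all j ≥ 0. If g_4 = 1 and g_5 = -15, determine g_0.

-4

Rearranging, g_{j-2} = (g_j + g_{j-1}) / 2.
g_3 = (-15 + 1) / 2 = -14/2 = -7
g_2 = (1 + (-7)) / 2 = -6/2 = -3
g_1 = (-7 + (-3)) / 2 = -10/2 = -5
g_0 = (-3 + (-5)) / 2 = -8/2 = -4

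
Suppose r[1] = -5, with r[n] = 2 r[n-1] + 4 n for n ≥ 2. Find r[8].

r[2] = 2·(-5) + 8 = -2
r[3] = 2·(-2) + 12 = 8
r[4] = 2·8 + 16 = 32
r[5] = 2·32 + 20 = 84
r[6] = 2·84 + 24 = 192
r[7] = 2·192 + 28 = 412
r[8] = 2·412 + 32 = 856

856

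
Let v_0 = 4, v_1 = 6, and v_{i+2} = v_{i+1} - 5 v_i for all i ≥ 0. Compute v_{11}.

v_2 = 6 - 5·4 = -14
v_3 = (-14) - 5·6 = -44
v_4 = (-44) - 5·(-14) = 26
v_5 = 26 - 5·(-44) = 246
v_6 = 246 - 5·26 = 116
v_7 = 116 - 5·246 = -1114
v_8 = (-1114) - 5·116 = -1694
v_9 = (-1694) - 5·(-1114) = 3876
v_{10} = 3876 - 5·(-1694) = 12346
v_{11} = 12346 - 5·3876 = -7034

-7034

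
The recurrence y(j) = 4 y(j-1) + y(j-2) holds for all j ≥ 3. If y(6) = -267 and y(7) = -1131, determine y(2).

-3

Rearranging, y(j-2) = y(j) - 4 y(j-1).
y(5) = -1131 - 4*(-267) = -63
y(4) = -267 - 4*(-63) = -15
y(3) = -63 - 4*(-15) = -3
y(2) = -15 - 4*(-3) = -3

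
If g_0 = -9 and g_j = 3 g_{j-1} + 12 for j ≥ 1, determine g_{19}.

-3486784407

The fixed point is 12/(1 - 3) = -6, so g_j + 6 = 3(g_{j-1} + 6).
Hence g_j = -3·3^j - 6.
g_{19} = -3·3^{19} - 6 = -3·1162261467 - 6 = -3486784407.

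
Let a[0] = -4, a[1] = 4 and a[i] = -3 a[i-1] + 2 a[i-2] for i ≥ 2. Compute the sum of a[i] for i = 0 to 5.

a[2] = -3*4 + 2*(-4) = -20
a[3] = -3*(-20) + 2*4 = 68
a[4] = -3*68 + 2*(-20) = -244
a[5] = -3*(-244) + 2*68 = 868
Sum = (-4) + 4 + (-20) + 68 + (-244) + 868 = 672

672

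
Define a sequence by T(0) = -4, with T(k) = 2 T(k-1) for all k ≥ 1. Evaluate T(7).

-512

T(1) = 2*(-4) = -8
T(2) = 2*(-8) = -16
T(3) = 2*(-16) = -32
T(4) = 2*(-32) = -64
T(5) = 2*(-64) = -128
T(6) = 2*(-128) = -256
T(7) = 2*(-256) = -512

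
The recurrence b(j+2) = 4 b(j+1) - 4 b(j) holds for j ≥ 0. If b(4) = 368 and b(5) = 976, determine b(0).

Rearranging, b(j-2) = (b(j) - 4 b(j-1)) / -4.
b(3) = (976 - 4·368) / -4 = -496/-4 = 124
b(2) = (368 - 4·124) / -4 = -128/-4 = 32
b(1) = (124 - 4·32) / -4 = -4/-4 = 1
b(0) = (32 - 4·1) / -4 = 28/-4 = -7

-7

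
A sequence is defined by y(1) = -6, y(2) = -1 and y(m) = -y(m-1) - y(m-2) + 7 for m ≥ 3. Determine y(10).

y(3) = -(-1) - (-6) + 7 = 14
y(4) = -14 - (-1) + 7 = -6
y(5) = -(-6) - 14 + 7 = -1
y(6) = -(-1) - (-6) + 7 = 14
y(7) = -14 - (-1) + 7 = -6
y(8) = -(-6) - 14 + 7 = -1
y(9) = -(-1) - (-6) + 7 = 14
y(10) = -14 - (-1) + 7 = -6

-6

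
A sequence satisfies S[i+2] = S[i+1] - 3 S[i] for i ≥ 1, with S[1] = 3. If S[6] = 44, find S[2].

-1

Let S[2] = x.
S[3] = -9 + x
S[4] = -9 - 2x
S[5] = 18 - 5x
S[6] = 45 + x
So 45 + x = 44, giving x = -1.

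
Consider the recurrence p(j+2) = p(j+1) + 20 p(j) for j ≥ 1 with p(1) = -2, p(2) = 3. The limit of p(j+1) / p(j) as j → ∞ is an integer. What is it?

5

The characteristic equation is r^2 - r - 20 = 0, which factors as (r - 5)(r + 4) = 0.
So the roots are 5 and -4. Since |5| > |-4| and the coefficient of 5^j is non-zero, the ratio tends to 5.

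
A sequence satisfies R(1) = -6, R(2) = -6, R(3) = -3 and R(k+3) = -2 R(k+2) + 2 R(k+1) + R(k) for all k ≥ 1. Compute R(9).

813

R(4) = -2*(-3) + 2*(-6) + (-6) = -12
R(5) = -2*(-12) + 2*(-3) + (-6) = 12
R(6) = -2*12 + 2*(-12) + (-3) = -51
R(7) = -2*(-51) + 2*12 + (-12) = 114
R(8) = -2*114 + 2*(-51) + 12 = -318
R(9) = -2*(-318) + 2*114 + (-51) = 813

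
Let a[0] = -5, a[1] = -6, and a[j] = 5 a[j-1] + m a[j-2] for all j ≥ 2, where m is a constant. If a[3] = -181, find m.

a[2] = -30 - 5m
a[3] = -150 - 31m
So -150 - 31m = -181, giving m = 1.

1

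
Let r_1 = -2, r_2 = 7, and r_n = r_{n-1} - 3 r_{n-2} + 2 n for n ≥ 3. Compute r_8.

247

r_3 = 7 - 3(-2) + 6 = 19
r_4 = 19 - 3(7) + 8 = 6
r_5 = 6 - 3(19) + 10 = -41
r_6 = (-41) - 3(6) + 12 = -47
r_7 = (-47) - 3(-41) + 14 = 90
r_8 = 90 - 3(-47) + 16 = 247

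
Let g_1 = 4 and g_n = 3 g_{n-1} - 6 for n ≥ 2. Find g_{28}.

7625597484990

The fixed point is -6/(1 - 3) = 3, so g_n - 3 = 3(g_{n-1} - 3).
Hence g_n = 1·3^{n-1} + 3.
g_{28} = 1·3^{27} + 3 = 1·7625597484987 + 3 = 7625597484990.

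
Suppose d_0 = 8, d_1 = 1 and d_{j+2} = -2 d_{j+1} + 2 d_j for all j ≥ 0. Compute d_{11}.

d_2 = -2*1 + 2*8 = 14
d_3 = -2*14 + 2*1 = -26
d_4 = -2*(-26) + 2*14 = 80
d_5 = -2*80 + 2*(-26) = -212
d_6 = -2*(-212) + 2*80 = 584
d_7 = -2*584 + 2*(-212) = -1592
d_8 = -2*(-1592) + 2*584 = 4352
d_9 = -2*4352 + 2*(-1592) = -11888
d_{10} = -2*(-11888) + 2*4352 = 32480
d_{11} = -2*32480 + 2*(-11888) = -88736

-88736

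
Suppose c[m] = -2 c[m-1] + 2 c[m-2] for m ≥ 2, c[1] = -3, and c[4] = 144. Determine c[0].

Let c[0] = w.
c[2] = 6 + 2w
c[3] = -18 - 4w
c[4] = 48 + 12w
So 48 + 12w = 144, giving w = 8.

8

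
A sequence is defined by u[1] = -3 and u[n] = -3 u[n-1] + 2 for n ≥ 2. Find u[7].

u[2] = -3·(-3) + 2 = 11
u[3] = -3·11 + 2 = -31
u[4] = -3·(-31) + 2 = 95
u[5] = -3·95 + 2 = -283
u[6] = -3·(-283) + 2 = 851
u[7] = -3·851 + 2 = -2551

-2551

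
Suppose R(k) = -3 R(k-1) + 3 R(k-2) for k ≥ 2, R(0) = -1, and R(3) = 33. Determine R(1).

2

Let R(1) = v.
R(2) = -3 - 3v
R(3) = 9 + 12v
So 9 + 12v = 33, giving v = 2.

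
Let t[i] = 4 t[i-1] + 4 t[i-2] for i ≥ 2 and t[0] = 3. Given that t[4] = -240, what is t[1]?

Let t[1] = y.
t[2] = 12 + 4y
t[3] = 48 + 20y
t[4] = 240 + 96y
So 240 + 96y = -240, giving y = -5.

-5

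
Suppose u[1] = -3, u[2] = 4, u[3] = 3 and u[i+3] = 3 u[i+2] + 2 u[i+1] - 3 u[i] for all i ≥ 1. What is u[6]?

259

u[4] = 3·3 + 2·4 - 3·(-3) = 26
u[5] = 3·26 + 2·3 - 3·4 = 72
u[6] = 3·72 + 2·26 - 3·3 = 259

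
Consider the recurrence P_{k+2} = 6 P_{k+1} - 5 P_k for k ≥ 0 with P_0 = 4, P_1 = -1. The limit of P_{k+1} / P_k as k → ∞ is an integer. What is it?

The characteristic equation is r^2 - 6r + 5 = 0, which factors as (r - 5)(r - 1) = 0.
So the roots are 5 and 1. Since |5| > |1| and the coefficient of 5^k is non-zero, the ratio tends to 5.

5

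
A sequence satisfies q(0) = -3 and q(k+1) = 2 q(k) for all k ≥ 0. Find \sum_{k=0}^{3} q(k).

q(1) = 2*(-3) = -6
q(2) = 2*(-6) = -12
q(3) = 2*(-12) = -24
Sum = (-3) + (-6) + (-12) + (-24) = -45

-45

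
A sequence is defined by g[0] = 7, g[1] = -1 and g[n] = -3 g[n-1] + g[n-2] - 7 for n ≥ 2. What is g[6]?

g[2] = -3·(-1) + 7 - 7 = 3
g[3] = -3·3 + (-1) - 7 = -17
g[4] = -3·(-17) + 3 - 7 = 47
g[5] = -3·47 + (-17) - 7 = -165
g[6] = -3·(-165) + 47 - 7 = 535

535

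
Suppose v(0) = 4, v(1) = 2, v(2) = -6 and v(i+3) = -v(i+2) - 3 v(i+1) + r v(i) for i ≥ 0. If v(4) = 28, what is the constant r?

v(3) = 4r
v(4) = 18 - 2r
So 18 - 2r = 28, giving r = -5.

-5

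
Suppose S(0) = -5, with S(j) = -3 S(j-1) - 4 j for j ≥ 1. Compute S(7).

S(1) = -3*(-5) - 4 = 11
S(2) = -3*11 - 8 = -41
S(3) = -3*(-41) - 12 = 111
S(4) = -3*111 - 16 = -349
S(5) = -3*(-349) - 20 = 1027
S(6) = -3*1027 - 24 = -3105
S(7) = -3*(-3105) - 28 = 9287

9287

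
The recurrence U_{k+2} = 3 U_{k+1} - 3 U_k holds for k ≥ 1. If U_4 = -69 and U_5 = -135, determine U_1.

7

Rearranging, U_{k-2} = (U_k - 3 U_{k-1}) / -3.
U_3 = (-135 - 3(-69)) / -3 = 72/-3 = -24
U_2 = (-69 - 3(-24)) / -3 = 3/-3 = -1
U_1 = (-24 - 3(-1)) / -3 = -21/-3 = 7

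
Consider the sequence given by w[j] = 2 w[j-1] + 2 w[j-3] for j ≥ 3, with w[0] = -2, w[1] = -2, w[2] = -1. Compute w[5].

w[3] = 2·(-1) + 2·(-2) = -6
w[4] = 2·(-6) + 2·(-2) = -16
w[5] = 2·(-16) + 2·(-1) = -34

-34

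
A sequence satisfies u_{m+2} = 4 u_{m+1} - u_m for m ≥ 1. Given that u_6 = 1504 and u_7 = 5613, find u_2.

Rearranging, u_{m-2} = -(u_m - 4 u_{m-1}).
u_5 = -(5613 - 4(1504)) = 403
u_4 = -(1504 - 4(403)) = 108
u_3 = -(403 - 4(108)) = 29
u_2 = -(108 - 4(29)) = 8

8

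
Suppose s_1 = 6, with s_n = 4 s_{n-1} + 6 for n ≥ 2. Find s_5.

s_2 = 4(6) + 6 = 30
s_3 = 4(30) + 6 = 126
s_4 = 4(126) + 6 = 510
s_5 = 4(510) + 6 = 2046

2046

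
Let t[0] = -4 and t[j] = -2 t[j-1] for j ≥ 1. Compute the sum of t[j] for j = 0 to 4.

-44

t[1] = -2(-4) = 8
t[2] = -2(8) = -16
t[3] = -2(-16) = 32
t[4] = -2(32) = -64
Sum = (-4) + 8 + (-16) + 32 + (-64) = -44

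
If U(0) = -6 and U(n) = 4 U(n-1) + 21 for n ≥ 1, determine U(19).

274877906937

The fixed point is 21/(1 - 4) = -7, so U(n) + 7 = 4(U(n-1) + 7).
Hence U(n) = 1·4^n - 7.
U(19) = 1·4^{19} - 7 = 1·274877906944 - 7 = 274877906937.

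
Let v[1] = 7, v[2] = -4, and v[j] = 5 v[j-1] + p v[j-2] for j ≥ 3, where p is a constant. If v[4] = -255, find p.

v[3] = -20 + 7p
v[4] = -100 + 31p
So -100 + 31p = -255, giving p = -5.

-5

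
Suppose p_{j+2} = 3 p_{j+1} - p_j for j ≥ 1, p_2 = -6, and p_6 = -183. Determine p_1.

-7

Let p_1 = x.
p_3 = -18 - x
p_4 = -48 - 3x
p_5 = -126 - 8x
p_6 = -330 - 21x
So -330 - 21x = -183, giving x = -7.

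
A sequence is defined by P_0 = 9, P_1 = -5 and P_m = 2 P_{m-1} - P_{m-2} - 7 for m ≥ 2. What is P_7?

P_2 = 2(-5) - 9 - 7 = -26
P_3 = 2(-26) - (-5) - 7 = -54
P_4 = 2(-54) - (-26) - 7 = -89
P_5 = 2(-89) - (-54) - 7 = -131
P_6 = 2(-131) - (-89) - 7 = -180
P_7 = 2(-180) - (-131) - 7 = -236

-236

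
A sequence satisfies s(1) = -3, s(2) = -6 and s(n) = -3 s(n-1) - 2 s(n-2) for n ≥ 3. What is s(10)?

-4596

s(3) = -3*(-6) - 2*(-3) = 24
s(4) = -3*24 - 2*(-6) = -60
s(5) = -3*(-60) - 2*24 = 132
s(6) = -3*132 - 2*(-60) = -276
s(7) = -3*(-276) - 2*132 = 564
s(8) = -3*564 - 2*(-276) = -1140
s(9) = -3*(-1140) - 2*564 = 2292
s(10) = -3*2292 - 2*(-1140) = -4596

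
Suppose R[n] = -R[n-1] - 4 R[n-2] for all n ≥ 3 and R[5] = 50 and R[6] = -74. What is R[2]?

Rearranging, R[n-2] = (R[n] + R[n-1]) / -4.
R[4] = (-74 + 50) / -4 = -24/-4 = 6
R[3] = (50 + 6) / -4 = 56/-4 = -14
R[2] = (6 + (-14)) / -4 = -8/-4 = 2

2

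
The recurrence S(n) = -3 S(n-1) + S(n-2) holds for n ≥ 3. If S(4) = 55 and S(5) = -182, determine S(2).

Rearranging, S(n-2) = S(n) + 3 S(n-1).
S(3) = -182 + 3*55 = -17
S(2) = 55 + 3*(-17) = 4

4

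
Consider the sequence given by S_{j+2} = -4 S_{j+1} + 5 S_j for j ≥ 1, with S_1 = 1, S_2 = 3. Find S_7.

-5207

S_3 = -4*3 + 5*1 = -7
S_4 = -4*(-7) + 5*3 = 43
S_5 = -4*43 + 5*(-7) = -207
S_6 = -4*(-207) + 5*43 = 1043
S_7 = -4*1043 + 5*(-207) = -5207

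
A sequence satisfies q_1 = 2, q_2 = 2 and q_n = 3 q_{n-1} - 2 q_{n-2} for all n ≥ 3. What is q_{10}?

q_3 = 3(2) - 2(2) = 2
q_4 = 3(2) - 2(2) = 2
q_5 = 3(2) - 2(2) = 2
q_6 = 3(2) - 2(2) = 2
q_7 = 3(2) - 2(2) = 2
q_8 = 3(2) - 2(2) = 2
q_9 = 3(2) - 2(2) = 2
q_{10} = 3(2) - 2(2) = 2

2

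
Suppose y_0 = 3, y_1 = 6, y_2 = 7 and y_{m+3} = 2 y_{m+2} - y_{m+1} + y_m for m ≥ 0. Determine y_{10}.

y_3 = 2*7 - 6 + 3 = 11
y_4 = 2*11 - 7 + 6 = 21
y_5 = 2*21 - 11 + 7 = 38
y_6 = 2*38 - 21 + 11 = 66
y_7 = 2*66 - 38 + 21 = 115
y_8 = 2*115 - 66 + 38 = 202
y_9 = 2*202 - 115 + 66 = 355
y_{10} = 2*355 - 202 + 115 = 623

623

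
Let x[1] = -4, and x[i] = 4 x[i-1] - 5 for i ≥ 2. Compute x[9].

-371369

x[2] = 4(-4) - 5 = -21
x[3] = 4(-21) - 5 = -89
x[4] = 4(-89) - 5 = -361
x[5] = 4(-361) - 5 = -1449
x[6] = 4(-1449) - 5 = -5801
x[7] = 4(-5801) - 5 = -23209
x[8] = 4(-23209) - 5 = -92841
x[9] = 4(-92841) - 5 = -371369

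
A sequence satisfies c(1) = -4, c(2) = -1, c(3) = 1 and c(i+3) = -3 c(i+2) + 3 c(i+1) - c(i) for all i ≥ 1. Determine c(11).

c(4) = -3·1 + 3·(-1) - (-4) = -2
c(5) = -3·(-2) + 3·1 - (-1) = 10
c(6) = -3·10 + 3·(-2) - 1 = -37
c(7) = -3·(-37) + 3·10 - (-2) = 143
c(8) = -3·143 + 3·(-37) - 10 = -550
c(9) = -3·(-550) + 3·143 - (-37) = 2116
c(10) = -3·2116 + 3·(-550) - 143 = -8141
c(11) = -3·(-8141) + 3·2116 - (-550) = 31321

31321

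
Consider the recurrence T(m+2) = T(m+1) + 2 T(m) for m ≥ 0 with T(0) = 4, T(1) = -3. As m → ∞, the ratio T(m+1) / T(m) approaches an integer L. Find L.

The characteristic equation is r^2 - r - 2 = 0, which factors as (r - 2)(r + 1) = 0.
So the roots are 2 and -1. Since |2| > |-1| and the coefficient of 2^m is non-zero, the ratio tends to 2.

2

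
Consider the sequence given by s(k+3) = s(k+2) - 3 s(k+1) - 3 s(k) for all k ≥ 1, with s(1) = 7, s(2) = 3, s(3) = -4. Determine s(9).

s(4) = (-4) - 3(3) - 3(7) = -34
s(5) = (-34) - 3(-4) - 3(3) = -31
s(6) = (-31) - 3(-34) - 3(-4) = 83
s(7) = 83 - 3(-31) - 3(-34) = 278
s(8) = 278 - 3(83) - 3(-31) = 122
s(9) = 122 - 3(278) - 3(83) = -961

-961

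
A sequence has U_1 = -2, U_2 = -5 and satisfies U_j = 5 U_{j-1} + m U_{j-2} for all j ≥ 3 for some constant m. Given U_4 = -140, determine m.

U_3 = -25 - 2m
U_4 = -125 - 15m
So -125 - 15m = -140, giving m = 1.

1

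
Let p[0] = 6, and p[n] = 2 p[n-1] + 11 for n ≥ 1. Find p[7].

2165

p[1] = 2·6 + 11 = 23
p[2] = 2·23 + 11 = 57
p[3] = 2·57 + 11 = 125
p[4] = 2·125 + 11 = 261
p[5] = 2·261 + 11 = 533
p[6] = 2·533 + 11 = 1077
p[7] = 2·1077 + 11 = 2165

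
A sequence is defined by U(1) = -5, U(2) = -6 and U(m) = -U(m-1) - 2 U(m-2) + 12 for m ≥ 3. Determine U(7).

32

U(3) = -(-6) - 2·(-5) + 12 = 28
U(4) = -28 - 2·(-6) + 12 = -4
U(5) = -(-4) - 2·28 + 12 = -40
U(6) = -(-40) - 2·(-4) + 12 = 60
U(7) = -60 - 2·(-40) + 12 = 32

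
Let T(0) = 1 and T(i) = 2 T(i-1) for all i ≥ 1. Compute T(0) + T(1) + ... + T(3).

15

T(1) = 2(1) = 2
T(2) = 2(2) = 4
T(3) = 2(4) = 8
Sum = 1 + 2 + 4 + 8 = 15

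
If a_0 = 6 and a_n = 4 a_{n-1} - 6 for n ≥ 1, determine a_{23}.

281474976710658

The fixed point is -6/(1 - 4) = 2, so a_n - 2 = 4(a_{n-1} - 2).
Hence a_n = 4·4^n + 2.
a_{23} = 4·4^{23} + 2 = 4·70368744177664 + 2 = 281474976710658.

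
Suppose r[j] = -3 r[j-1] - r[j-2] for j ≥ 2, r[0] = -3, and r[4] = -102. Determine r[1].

6

Let r[1] = w.
r[2] = 3 - 3w
r[3] = -9 + 8w
r[4] = 24 - 21w
So 24 - 21w = -102, giving w = 6.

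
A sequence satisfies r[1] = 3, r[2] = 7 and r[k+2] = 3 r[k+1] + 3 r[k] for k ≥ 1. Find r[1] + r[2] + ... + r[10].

449647

r[3] = 3·7 + 3·3 = 30
r[4] = 3·30 + 3·7 = 111
r[5] = 3·111 + 3·30 = 423
r[6] = 3·423 + 3·111 = 1602
r[7] = 3·1602 + 3·423 = 6075
r[8] = 3·6075 + 3·1602 = 23031
r[9] = 3·23031 + 3·6075 = 87318
r[10] = 3·87318 + 3·23031 = 331047
Sum = 3 + 7 + 30 + 111 + 423 + 1602 + 6075 + 23031 + 87318 + 331047 = 449647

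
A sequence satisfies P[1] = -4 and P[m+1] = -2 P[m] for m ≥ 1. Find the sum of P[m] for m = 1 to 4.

P[2] = -2(-4) = 8
P[3] = -2(8) = -16
P[4] = -2(-16) = 32
Sum = (-4) + 8 + (-16) + 32 = 20

20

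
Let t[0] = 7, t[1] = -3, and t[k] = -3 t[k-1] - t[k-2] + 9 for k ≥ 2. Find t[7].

-1059

t[2] = -3·(-3) - 7 + 9 = 11
t[3] = -3·11 - (-3) + 9 = -21
t[4] = -3·(-21) - 11 + 9 = 61
t[5] = -3·61 - (-21) + 9 = -153
t[6] = -3·(-153) - 61 + 9 = 407
t[7] = -3·407 - (-153) + 9 = -1059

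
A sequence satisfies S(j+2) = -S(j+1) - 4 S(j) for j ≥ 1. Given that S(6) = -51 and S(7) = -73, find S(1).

Rearranging, S(j-2) = (S(j) + S(j-1)) / -4.
S(5) = (-73 + (-51)) / -4 = -124/-4 = 31
S(4) = (-51 + 31) / -4 = -20/-4 = 5
S(3) = (31 + 5) / -4 = 36/-4 = -9
S(2) = (5 + (-9)) / -4 = -4/-4 = 1
S(1) = (-9 + 1) / -4 = -8/-4 = 2

2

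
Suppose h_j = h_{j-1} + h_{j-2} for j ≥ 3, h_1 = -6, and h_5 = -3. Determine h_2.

Let h_2 = v.
h_3 = -6 + v
h_4 = -6 + 2v
h_5 = -12 + 3v
So -12 + 3v = -3, giving v = 3.

3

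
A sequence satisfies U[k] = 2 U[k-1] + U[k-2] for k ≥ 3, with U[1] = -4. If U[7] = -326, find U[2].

Let U[2] = z.
U[3] = -4 + 2z
U[4] = -8 + 5z
U[5] = -20 + 12z
U[6] = -48 + 29z
U[7] = -116 + 70z
So -116 + 70z = -326, giving z = -3.

-3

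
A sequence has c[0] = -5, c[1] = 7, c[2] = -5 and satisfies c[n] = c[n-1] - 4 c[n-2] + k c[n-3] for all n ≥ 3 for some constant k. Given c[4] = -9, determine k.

c[3] = -33 - 5k
c[4] = -13 + 2k
So -13 + 2k = -9, giving k = 2.

2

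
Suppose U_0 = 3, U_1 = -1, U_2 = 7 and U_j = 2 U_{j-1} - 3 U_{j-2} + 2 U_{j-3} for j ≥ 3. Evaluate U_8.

U_3 = 2(7) - 3(-1) + 2(3) = 23
U_4 = 2(23) - 3(7) + 2(-1) = 23
U_5 = 2(23) - 3(23) + 2(7) = -9
U_6 = 2(-9) - 3(23) + 2(23) = -41
U_7 = 2(-41) - 3(-9) + 2(23) = -9
U_8 = 2(-9) - 3(-41) + 2(-9) = 87

87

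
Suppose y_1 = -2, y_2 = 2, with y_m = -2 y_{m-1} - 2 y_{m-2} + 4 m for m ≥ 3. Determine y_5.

20

y_3 = -2·2 - 2·(-2) + 12 = 12
y_4 = -2·12 - 2·2 + 16 = -12
y_5 = -2·(-12) - 2·12 + 20 = 20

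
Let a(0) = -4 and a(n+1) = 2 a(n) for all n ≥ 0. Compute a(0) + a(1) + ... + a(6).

-508

a(1) = 2*(-4) = -8
a(2) = 2*(-8) = -16
a(3) = 2*(-16) = -32
a(4) = 2*(-32) = -64
a(5) = 2*(-64) = -128
a(6) = 2*(-128) = -256
Sum = (-4) + (-8) + (-16) + (-32) + (-64) + (-128) + (-256) = -508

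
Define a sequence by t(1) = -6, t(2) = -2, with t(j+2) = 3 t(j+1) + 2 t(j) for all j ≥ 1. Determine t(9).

t(3) = 3(-2) + 2(-6) = -18
t(4) = 3(-18) + 2(-2) = -58
t(5) = 3(-58) + 2(-18) = -210
t(6) = 3(-210) + 2(-58) = -746
t(7) = 3(-746) + 2(-210) = -2658
t(8) = 3(-2658) + 2(-746) = -9466
t(9) = 3(-9466) + 2(-2658) = -33714

-33714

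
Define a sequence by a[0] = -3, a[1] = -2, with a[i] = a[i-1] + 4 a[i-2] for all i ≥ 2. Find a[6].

-478

a[2] = (-2) + 4·(-3) = -14
a[3] = (-14) + 4·(-2) = -22
a[4] = (-22) + 4·(-14) = -78
a[5] = (-78) + 4·(-22) = -166
a[6] = (-166) + 4·(-78) = -478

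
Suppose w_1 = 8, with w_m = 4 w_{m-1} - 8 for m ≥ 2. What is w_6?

w_2 = 4*8 - 8 = 24
w_3 = 4*24 - 8 = 88
w_4 = 4*88 - 8 = 344
w_5 = 4*344 - 8 = 1368
w_6 = 4*1368 - 8 = 5464

5464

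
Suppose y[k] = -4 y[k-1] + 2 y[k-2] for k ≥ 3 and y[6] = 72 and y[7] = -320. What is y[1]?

4

Rearranging, y[k-2] = (y[k] + 4 y[k-1]) / 2.
y[5] = (-320 + 4·72) / 2 = -32/2 = -16
y[4] = (72 + 4·(-16)) / 2 = 8/2 = 4
y[3] = (-16 + 4·4) / 2 = 0/2 = 0
y[2] = (4 + 4·0) / 2 = 4/2 = 2
y[1] = (0 + 4·2) / 2 = 8/2 = 4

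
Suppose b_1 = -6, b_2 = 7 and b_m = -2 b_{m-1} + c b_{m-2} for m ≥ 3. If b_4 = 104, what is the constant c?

b_3 = -14 - 6c
b_4 = 28 + 19c
So 28 + 19c = 104, giving c = 4.

4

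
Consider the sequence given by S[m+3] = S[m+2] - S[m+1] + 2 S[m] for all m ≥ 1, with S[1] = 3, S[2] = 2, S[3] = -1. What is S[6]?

3

S[4] = (-1) - 2 + 2·3 = 3
S[5] = 3 - (-1) + 2·2 = 8
S[6] = 8 - 3 + 2·(-1) = 3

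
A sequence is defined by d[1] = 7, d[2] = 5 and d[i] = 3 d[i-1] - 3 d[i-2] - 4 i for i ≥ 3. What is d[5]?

-221

d[3] = 3*5 - 3*7 - 12 = -18
d[4] = 3*(-18) - 3*5 - 16 = -85
d[5] = 3*(-85) - 3*(-18) - 20 = -221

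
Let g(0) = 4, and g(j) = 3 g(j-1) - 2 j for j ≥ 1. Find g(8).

g(1) = 3(4) - 2 = 10
g(2) = 3(10) - 4 = 26
g(3) = 3(26) - 6 = 72
g(4) = 3(72) - 8 = 208
g(5) = 3(208) - 10 = 614
g(6) = 3(614) - 12 = 1830
g(7) = 3(1830) - 14 = 5476
g(8) = 3(5476) - 16 = 16412

16412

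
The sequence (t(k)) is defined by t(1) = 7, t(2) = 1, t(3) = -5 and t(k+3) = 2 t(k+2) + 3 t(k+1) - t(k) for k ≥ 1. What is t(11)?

-26390

t(4) = 2(-5) + 3(1) - 7 = -14
t(5) = 2(-14) + 3(-5) - 1 = -44
t(6) = 2(-44) + 3(-14) - (-5) = -125
t(7) = 2(-125) + 3(-44) - (-14) = -368
t(8) = 2(-368) + 3(-125) - (-44) = -1067
t(9) = 2(-1067) + 3(-368) - (-125) = -3113
t(10) = 2(-3113) + 3(-1067) - (-368) = -9059
t(11) = 2(-9059) + 3(-3113) - (-1067) = -26390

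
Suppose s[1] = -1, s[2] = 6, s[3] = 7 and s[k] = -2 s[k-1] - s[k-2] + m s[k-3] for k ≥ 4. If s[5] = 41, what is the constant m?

s[4] = -20 - m
s[5] = 33 + 8m
So 33 + 8m = 41, giving m = 1.

1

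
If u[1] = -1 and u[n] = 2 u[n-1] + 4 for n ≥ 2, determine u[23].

12582908

The fixed point is 4/(1 - 2) = -4, so u[n] + 4 = 2(u[n-1] + 4).
Hence u[n] = 3·2^{n-1} - 4.
u[23] = 3·2^{22} - 4 = 3·4194304 - 4 = 12582908.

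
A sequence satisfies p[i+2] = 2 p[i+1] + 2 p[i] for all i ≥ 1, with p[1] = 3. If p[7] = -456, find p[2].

-6

Let p[2] = w.
p[3] = 6 + 2w
p[4] = 12 + 6w
p[5] = 36 + 16w
p[6] = 96 + 44w
p[7] = 264 + 120w
So 264 + 120w = -456, giving w = -6.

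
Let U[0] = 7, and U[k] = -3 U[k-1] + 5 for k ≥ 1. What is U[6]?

U[1] = -3(7) + 5 = -16
U[2] = -3(-16) + 5 = 53
U[3] = -3(53) + 5 = -154
U[4] = -3(-154) + 5 = 467
U[5] = -3(467) + 5 = -1396
U[6] = -3(-1396) + 5 = 4193

4193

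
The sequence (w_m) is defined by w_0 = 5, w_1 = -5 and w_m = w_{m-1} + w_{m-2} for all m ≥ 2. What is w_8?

-40

w_2 = (-5) + 5 = 0
w_3 = 0 + (-5) = -5
w_4 = (-5) + 0 = -5
w_5 = (-5) + (-5) = -10
w_6 = (-10) + (-5) = -15
w_7 = (-15) + (-10) = -25
w_8 = (-25) + (-15) = -40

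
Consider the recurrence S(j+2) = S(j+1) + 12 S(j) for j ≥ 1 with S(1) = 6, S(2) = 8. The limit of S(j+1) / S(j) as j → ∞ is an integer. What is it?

The characteristic equation is r^2 - r - 12 = 0, which factors as (r - 4)(r + 3) = 0.
So the roots are 4 and -3. Since |4| > |-3| and the coefficient of 4^j is non-zero, the ratio tends to 4.

4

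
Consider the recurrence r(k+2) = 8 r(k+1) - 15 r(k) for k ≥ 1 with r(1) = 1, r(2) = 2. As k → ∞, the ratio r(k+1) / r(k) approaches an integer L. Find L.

The characteristic equation is r^2 - 8r + 15 = 0, which factors as (r - 5)(r - 3) = 0.
So the roots are 5 and 3. Since |5| > |3| and the coefficient of 5^k is non-zero, the ratio tends to 5.

5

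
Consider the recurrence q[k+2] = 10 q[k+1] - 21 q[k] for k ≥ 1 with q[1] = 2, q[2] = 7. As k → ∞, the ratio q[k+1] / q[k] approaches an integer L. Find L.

The characteristic equation is r^2 - 10r + 21 = 0, which factors as (r - 7)(r - 3) = 0.
So the roots are 7 and 3. Since |7| > |3| and the coefficient of 7^k is non-zero, the ratio tends to 7.

7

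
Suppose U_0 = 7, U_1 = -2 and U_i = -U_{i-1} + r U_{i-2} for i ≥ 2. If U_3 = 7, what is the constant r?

-1

U_2 = 2 + 7r
U_3 = -2 - 9r
So -2 - 9r = 7, giving r = -1.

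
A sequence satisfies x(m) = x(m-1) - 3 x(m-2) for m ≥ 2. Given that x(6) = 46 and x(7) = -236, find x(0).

6

Rearranging, x(m-2) = (x(m) - x(m-1)) / -3.
x(5) = (-236 - 46) / -3 = -282/-3 = 94
x(4) = (46 - 94) / -3 = -48/-3 = 16
x(3) = (94 - 16) / -3 = 78/-3 = -26
x(2) = (16 - (-26)) / -3 = 42/-3 = -14
x(1) = (-26 - (-14)) / -3 = -12/-3 = 4
x(0) = (-14 - 4) / -3 = -18/-3 = 6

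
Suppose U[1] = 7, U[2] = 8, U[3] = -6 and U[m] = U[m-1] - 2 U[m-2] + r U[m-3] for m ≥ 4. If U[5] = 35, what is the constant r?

U[4] = -22 + 7r
U[5] = -10 + 15r
So -10 + 15r = 35, giving r = 3.

3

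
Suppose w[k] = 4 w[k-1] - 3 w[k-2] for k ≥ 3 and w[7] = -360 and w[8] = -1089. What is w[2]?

Rearranging, w[k-2] = (w[k] - 4 w[k-1]) / -3.
w[6] = (-1089 - 4*(-360)) / -3 = 351/-3 = -117
w[5] = (-360 - 4*(-117)) / -3 = 108/-3 = -36
w[4] = (-117 - 4*(-36)) / -3 = 27/-3 = -9
w[3] = (-36 - 4*(-9)) / -3 = 0/-3 = 0
w[2] = (-9 - 4*0) / -3 = -9/-3 = 3

3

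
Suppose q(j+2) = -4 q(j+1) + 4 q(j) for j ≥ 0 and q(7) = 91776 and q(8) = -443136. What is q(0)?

Rearranging, q(j-2) = (q(j) + 4 q(j-1)) / 4.
q(6) = (-443136 + 4·91776) / 4 = -76032/4 = -19008
q(5) = (91776 + 4·(-19008)) / 4 = 15744/4 = 3936
q(4) = (-19008 + 4·3936) / 4 = -3264/4 = -816
q(3) = (3936 + 4·(-816)) / 4 = 672/4 = 168
q(2) = (-816 + 4·168) / 4 = -144/4 = -36
q(1) = (168 + 4·(-36)) / 4 = 24/4 = 6
q(0) = (-36 + 4·6) / 4 = -12/4 = -3

-3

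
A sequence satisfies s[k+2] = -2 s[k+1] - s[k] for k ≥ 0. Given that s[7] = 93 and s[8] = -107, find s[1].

Rearranging, s[k-2] = -(s[k] + 2 s[k-1]).
s[6] = -(-107 + 2·93) = -79
s[5] = -(93 + 2·(-79)) = 65
s[4] = -(-79 + 2·65) = -51
s[3] = -(65 + 2·(-51)) = 37
s[2] = -(-51 + 2·37) = -23
s[1] = -(37 + 2·(-23)) = 9

9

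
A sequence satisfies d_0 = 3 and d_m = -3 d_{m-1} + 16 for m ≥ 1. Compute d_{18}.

The fixed point is 16/(1 + 3) = 4, so d_m - 4 = -3(d_{m-1} - 4).
Hence d_m = -1·(-3)^m + 4.
d_{18} = -1·(-3)^{18} + 4 = -1·387420489 + 4 = -387420485.

-387420485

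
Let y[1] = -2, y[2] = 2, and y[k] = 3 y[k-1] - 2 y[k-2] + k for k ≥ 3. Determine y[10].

y[3] = 3·2 - 2·(-2) + 3 = 13
y[4] = 3·13 - 2·2 + 4 = 39
y[5] = 3·39 - 2·13 + 5 = 96
y[6] = 3·96 - 2·39 + 6 = 216
y[7] = 3·216 - 2·96 + 7 = 463
y[8] = 3·463 - 2·216 + 8 = 965
y[9] = 3·965 - 2·463 + 9 = 1978
y[10] = 3·1978 - 2·965 + 10 = 4014

4014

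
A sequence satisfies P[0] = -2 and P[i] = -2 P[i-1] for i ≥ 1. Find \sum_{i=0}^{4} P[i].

P[1] = -2(-2) = 4
P[2] = -2(4) = -8
P[3] = -2(-8) = 16
P[4] = -2(16) = -32
Sum = (-2) + 4 + (-8) + 16 + (-32) = -22

-22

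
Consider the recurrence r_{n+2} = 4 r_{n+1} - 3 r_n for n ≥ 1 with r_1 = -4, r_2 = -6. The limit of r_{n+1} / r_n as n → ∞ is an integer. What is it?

3

The characteristic equation is r^2 - 4r + 3 = 0, which factors as (r - 3)(r - 1) = 0.
So the roots are 3 and 1. Since |3| > |1| and the coefficient of 3^n is non-zero, the ratio tends to 3.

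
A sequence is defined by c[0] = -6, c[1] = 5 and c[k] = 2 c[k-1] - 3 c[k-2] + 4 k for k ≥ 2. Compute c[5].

c[2] = 2*5 - 3*(-6) + 8 = 36
c[3] = 2*36 - 3*5 + 12 = 69
c[4] = 2*69 - 3*36 + 16 = 46
c[5] = 2*46 - 3*69 + 20 = -95

-95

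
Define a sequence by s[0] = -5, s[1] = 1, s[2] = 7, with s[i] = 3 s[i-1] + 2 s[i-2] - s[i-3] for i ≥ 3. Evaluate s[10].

176152

s[3] = 3(7) + 2(1) - (-5) = 28
s[4] = 3(28) + 2(7) - 1 = 97
s[5] = 3(97) + 2(28) - 7 = 340
s[6] = 3(340) + 2(97) - 28 = 1186
s[7] = 3(1186) + 2(340) - 97 = 4141
s[8] = 3(4141) + 2(1186) - 340 = 14455
s[9] = 3(14455) + 2(4141) - 1186 = 50461
s[10] = 3(50461) + 2(14455) - 4141 = 176152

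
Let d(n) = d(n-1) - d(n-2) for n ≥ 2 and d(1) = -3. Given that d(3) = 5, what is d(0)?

Let d(0) = w.
d(2) = -3 - w
d(3) = -w
So -w = 5, giving w = -5.

-5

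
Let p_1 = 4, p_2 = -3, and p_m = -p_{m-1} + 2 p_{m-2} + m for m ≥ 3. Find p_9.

p_3 = -(-3) + 2(4) + 3 = 14
p_4 = -14 + 2(-3) + 4 = -16
p_5 = -(-16) + 2(14) + 5 = 49
p_6 = -49 + 2(-16) + 6 = -75
p_7 = -(-75) + 2(49) + 7 = 180
p_8 = -180 + 2(-75) + 8 = -322
p_9 = -(-322) + 2(180) + 9 = 691

691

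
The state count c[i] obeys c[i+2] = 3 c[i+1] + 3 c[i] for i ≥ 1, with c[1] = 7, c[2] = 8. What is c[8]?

33264

c[3] = 3*8 + 3*7 = 45
c[4] = 3*45 + 3*8 = 159
c[5] = 3*159 + 3*45 = 612
c[6] = 3*612 + 3*159 = 2313
c[7] = 3*2313 + 3*612 = 8775
c[8] = 3*8775 + 3*2313 = 33264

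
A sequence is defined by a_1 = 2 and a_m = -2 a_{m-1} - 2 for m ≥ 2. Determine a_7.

a_2 = -2*2 - 2 = -6
a_3 = -2*(-6) - 2 = 10
a_4 = -2*10 - 2 = -22
a_5 = -2*(-22) - 2 = 42
a_6 = -2*42 - 2 = -86
a_7 = -2*(-86) - 2 = 170

170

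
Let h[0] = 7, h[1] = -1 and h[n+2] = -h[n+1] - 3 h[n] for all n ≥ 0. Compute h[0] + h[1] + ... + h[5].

h[2] = -(-1) - 3*7 = -20
h[3] = -(-20) - 3*(-1) = 23
h[4] = -23 - 3*(-20) = 37
h[5] = -37 - 3*23 = -106
Sum = 7 + (-1) + (-20) + 23 + 37 + (-106) = -60

-60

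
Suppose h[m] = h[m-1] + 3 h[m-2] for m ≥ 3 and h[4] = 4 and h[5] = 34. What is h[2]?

-2

Rearranging, h[m-2] = (h[m] - h[m-1]) / 3.
h[3] = (34 - 4) / 3 = 30/3 = 10
h[2] = (4 - 10) / 3 = -6/3 = -2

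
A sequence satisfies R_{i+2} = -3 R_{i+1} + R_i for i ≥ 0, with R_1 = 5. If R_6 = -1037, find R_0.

7

Let R_0 = v.
R_2 = -15 + v
R_3 = 50 - 3v
R_4 = -165 + 10v
R_5 = 545 - 33v
R_6 = -1800 + 109v
So -1800 + 109v = -1037, giving v = 7.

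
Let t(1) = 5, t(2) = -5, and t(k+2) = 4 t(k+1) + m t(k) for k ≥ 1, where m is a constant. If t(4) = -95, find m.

-1

t(3) = -20 + 5m
t(4) = -80 + 15m
So -80 + 15m = -95, giving m = -1.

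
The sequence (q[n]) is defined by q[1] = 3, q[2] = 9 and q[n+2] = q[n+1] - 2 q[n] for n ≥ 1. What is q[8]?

q[3] = 9 - 2·3 = 3
q[4] = 3 - 2·9 = -15
q[5] = (-15) - 2·3 = -21
q[6] = (-21) - 2·(-15) = 9
q[7] = 9 - 2·(-21) = 51
q[8] = 51 - 2·9 = 33

33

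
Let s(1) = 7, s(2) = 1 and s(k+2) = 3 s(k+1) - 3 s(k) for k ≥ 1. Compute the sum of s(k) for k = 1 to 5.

-184

s(3) = 3*1 - 3*7 = -18
s(4) = 3*(-18) - 3*1 = -57
s(5) = 3*(-57) - 3*(-18) = -117
Sum = 7 + 1 + (-18) + (-57) + (-117) = -184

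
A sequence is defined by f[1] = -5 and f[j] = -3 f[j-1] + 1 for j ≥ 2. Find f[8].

f[2] = -3·(-5) + 1 = 16
f[3] = -3·16 + 1 = -47
f[4] = -3·(-47) + 1 = 142
f[5] = -3·142 + 1 = -425
f[6] = -3·(-425) + 1 = 1276
f[7] = -3·1276 + 1 = -3827
f[8] = -3·(-3827) + 1 = 11482

11482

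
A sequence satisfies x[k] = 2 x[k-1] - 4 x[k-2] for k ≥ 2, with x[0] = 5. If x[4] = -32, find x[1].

Let x[1] = y.
x[2] = -20 + 2y
x[3] = -40
x[4] = -8y
So -8y = -32, giving y = 4.

4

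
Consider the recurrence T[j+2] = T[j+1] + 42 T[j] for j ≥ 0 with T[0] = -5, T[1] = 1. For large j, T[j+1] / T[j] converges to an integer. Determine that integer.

7

The characteristic equation is r^2 - r - 42 = 0, which factors as (r - 7)(r + 6) = 0.
So the roots are 7 and -6. Since |7| > |-6| and the coefficient of 7^j is non-zero, the ratio tends to 7.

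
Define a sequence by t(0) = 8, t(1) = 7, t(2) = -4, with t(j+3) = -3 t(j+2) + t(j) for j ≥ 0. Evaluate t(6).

t(3) = -3·(-4) + 8 = 20
t(4) = -3·20 + 7 = -53
t(5) = -3·(-53) + (-4) = 155
t(6) = -3·155 + 20 = -445

-445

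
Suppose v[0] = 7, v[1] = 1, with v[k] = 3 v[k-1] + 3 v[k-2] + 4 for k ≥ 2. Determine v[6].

5167

v[2] = 3(1) + 3(7) + 4 = 28
v[3] = 3(28) + 3(1) + 4 = 91
v[4] = 3(91) + 3(28) + 4 = 361
v[5] = 3(361) + 3(91) + 4 = 1360
v[6] = 3(1360) + 3(361) + 4 = 5167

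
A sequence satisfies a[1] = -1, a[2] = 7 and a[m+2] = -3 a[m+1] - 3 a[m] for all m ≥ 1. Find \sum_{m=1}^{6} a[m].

a[3] = -3(7) - 3(-1) = -18
a[4] = -3(-18) - 3(7) = 33
a[5] = -3(33) - 3(-18) = -45
a[6] = -3(-45) - 3(33) = 36
Sum = (-1) + 7 + (-18) + 33 + (-45) + 36 = 12

12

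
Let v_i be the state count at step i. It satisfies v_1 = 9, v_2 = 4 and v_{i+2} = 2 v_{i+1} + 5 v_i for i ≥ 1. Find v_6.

v_3 = 2·4 + 5·9 = 53
v_4 = 2·53 + 5·4 = 126
v_5 = 2·126 + 5·53 = 517
v_6 = 2·517 + 5·126 = 1664

1664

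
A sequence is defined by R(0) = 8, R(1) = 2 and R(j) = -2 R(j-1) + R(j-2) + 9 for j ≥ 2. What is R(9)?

-3886

R(2) = -2*2 + 8 + 9 = 13
R(3) = -2*13 + 2 + 9 = -15
R(4) = -2*(-15) + 13 + 9 = 52
R(5) = -2*52 + (-15) + 9 = -110
R(6) = -2*(-110) + 52 + 9 = 281
R(7) = -2*281 + (-110) + 9 = -663
R(8) = -2*(-663) + 281 + 9 = 1616
R(9) = -2*1616 + (-663) + 9 = -3886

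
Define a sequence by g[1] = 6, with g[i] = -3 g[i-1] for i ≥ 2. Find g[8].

g[2] = -3(6) = -18
g[3] = -3(-18) = 54
g[4] = -3(54) = -162
g[5] = -3(-162) = 486
g[6] = -3(486) = -1458
g[7] = -3(-1458) = 4374
g[8] = -3(4374) = -13122

-13122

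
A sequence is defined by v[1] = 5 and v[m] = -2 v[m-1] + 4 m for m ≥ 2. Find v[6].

v[2] = -2(5) + 8 = -2
v[3] = -2(-2) + 12 = 16
v[4] = -2(16) + 16 = -16
v[5] = -2(-16) + 20 = 52
v[6] = -2(52) + 24 = -80

-80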